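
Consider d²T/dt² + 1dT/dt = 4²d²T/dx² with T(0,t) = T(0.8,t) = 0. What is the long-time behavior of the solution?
As t → ∞, T → 0. Damping (γ=1) dissipates energy; oscillations decay exponentially.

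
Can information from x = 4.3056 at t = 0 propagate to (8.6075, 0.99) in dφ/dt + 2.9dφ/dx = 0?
No. Only data at x = 5.7365 affects (8.6075, 0.99). Advection has one-way propagation along characteristics.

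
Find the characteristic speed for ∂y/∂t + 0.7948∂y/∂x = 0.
Speed = 0.7948. Information travels along x - 0.7948t = const (rightward).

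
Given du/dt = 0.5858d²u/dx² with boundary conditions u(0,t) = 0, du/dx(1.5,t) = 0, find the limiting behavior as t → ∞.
u → 0. Heat escapes through the Dirichlet boundary.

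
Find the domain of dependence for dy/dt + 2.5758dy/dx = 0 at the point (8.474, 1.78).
A single point: x = 3.889076. The characteristic through (8.474, 1.78) is x - 2.5758t = const, so x = 8.474 - 2.5758·1.78 = 3.889076.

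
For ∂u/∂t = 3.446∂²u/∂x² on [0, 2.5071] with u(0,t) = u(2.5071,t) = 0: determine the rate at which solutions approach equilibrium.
Eigenvalues: λₙ = 3.446n²π²/2.5071².
First three modes:
  n=1: λ₁ = 3.446π²/2.5071² ≈ 5.411
  n=2: λ₂ = 13.784π²/2.5071² ≈ 21.644 (4× faster decay)
  n=3: λ₃ = 31.014π²/2.5071² ≈ 48.698 (9× faster decay)
As t → ∞, higher modes decay exponentially faster. The n=1 mode dominates: u ~ c₁ sin(πx/2.5071) e^{-λ₁t}.
Decay rate: λ₁ = 3.446π²/2.5071² ≈ 5.411.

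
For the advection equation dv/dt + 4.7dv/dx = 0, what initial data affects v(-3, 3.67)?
A single point: x = -20.249. The characteristic through (-3, 3.67) is x - 4.7t = const, so x = -3 - 4.7·3.67 = -20.249.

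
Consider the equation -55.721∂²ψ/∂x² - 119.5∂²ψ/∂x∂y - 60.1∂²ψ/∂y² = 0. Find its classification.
Hyperbolic. (A = -55.721, B = -119.5, C = -60.1 gives B² - 4AC = 884.9216.)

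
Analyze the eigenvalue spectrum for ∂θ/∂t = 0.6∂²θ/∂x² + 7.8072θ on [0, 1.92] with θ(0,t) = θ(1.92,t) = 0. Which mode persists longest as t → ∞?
Eigenvalues: λₙ = 0.6n²π²/1.92² - 7.8072.
First three modes:
  n=1: λ₁ = 0.6π²/1.92² - 7.8072 ≈ -6.201
  n=2: λ₂ = 2.4π²/1.92² - 7.8072 ≈ -1.382
  n=3: λ₃ = 5.4π²/1.92² - 7.8072 ≈ 6.65
Since 0.6π²/1.92² ≈ 1.606 < 7.8072, λ₁ < 0.
The n=1 mode grows fastest (−λₙ is largest for n=1) → dominates.
Asymptotic: θ ~ c₁ sin(πx/1.92) e^{6.201t} (exponential growth at rate −λ₁ ≈ 6.201).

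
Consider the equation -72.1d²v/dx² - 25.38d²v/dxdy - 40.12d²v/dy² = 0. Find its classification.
Elliptic. (A = -72.1, B = -25.38, C = -40.12 gives B² - 4AC = -10926.4636.)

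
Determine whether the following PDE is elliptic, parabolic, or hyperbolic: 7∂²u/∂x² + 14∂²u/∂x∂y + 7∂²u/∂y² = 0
Coefficients: A = 7, B = 14, C = 7. B² - 4AC = 0, which is zero, so the equation is parabolic.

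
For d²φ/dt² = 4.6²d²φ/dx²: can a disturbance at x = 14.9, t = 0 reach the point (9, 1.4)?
Yes. The domain of dependence is [2.56, 15.44], and 14.9 ∈ [2.56, 15.44].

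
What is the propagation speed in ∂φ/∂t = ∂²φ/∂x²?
Infinite. The heat equation is parabolic, not hyperbolic, so disturbances propagate instantly.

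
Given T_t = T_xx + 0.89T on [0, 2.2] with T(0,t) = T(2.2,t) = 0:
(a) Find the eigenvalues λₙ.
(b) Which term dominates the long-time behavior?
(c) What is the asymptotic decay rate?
Eigenvalues: λₙ = n²π²/2.2² - 0.89.
First three modes:
  n=1: λ₁ = π²/2.2² - 0.89 ≈ 1.149
  n=2: λ₂ = 4π²/2.2² - 0.89 ≈ 7.267
  n=3: λ₃ = 9π²/2.2² - 0.89 ≈ 17.463
Since π²/2.2² ≈ 2.039 > 0.89, all λₙ > 0.
The n=1 mode decays slowest → dominates as t → ∞.
Asymptotic: T ~ c₁ sin(πx/2.2) e^{-λ₁t} with decay rate λ₁ ≈ 1.149.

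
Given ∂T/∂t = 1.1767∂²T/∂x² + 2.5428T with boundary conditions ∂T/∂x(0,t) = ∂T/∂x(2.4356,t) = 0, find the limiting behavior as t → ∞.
T grows unboundedly. With Neumann BCs the constant mode has diffusion eigenvalue 0, so any r > 0 makes it grow like e^(2.5428t); solution grows exponentially.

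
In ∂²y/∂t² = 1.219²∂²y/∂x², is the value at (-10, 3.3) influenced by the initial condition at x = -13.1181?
Yes. The domain of dependence is [-14.0227, -5.9773], and -13.1181 ∈ [-14.0227, -5.9773].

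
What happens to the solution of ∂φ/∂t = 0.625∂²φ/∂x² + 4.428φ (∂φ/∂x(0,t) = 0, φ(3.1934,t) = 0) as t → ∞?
φ grows unboundedly. Reaction dominates diffusion (r=4.428 > κπ²/(4L²)≈0.15); solution grows exponentially.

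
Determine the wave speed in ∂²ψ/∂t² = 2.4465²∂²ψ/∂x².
Speed = 2.4465. Information travels along characteristics x = x₀ ± 2.4465t.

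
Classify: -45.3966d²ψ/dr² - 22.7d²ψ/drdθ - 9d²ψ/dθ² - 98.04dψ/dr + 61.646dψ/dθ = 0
Elliptic (discriminant = -1118.9876).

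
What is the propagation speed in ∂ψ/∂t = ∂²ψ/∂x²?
Infinite. The heat equation is parabolic, not hyperbolic, so disturbances propagate instantly.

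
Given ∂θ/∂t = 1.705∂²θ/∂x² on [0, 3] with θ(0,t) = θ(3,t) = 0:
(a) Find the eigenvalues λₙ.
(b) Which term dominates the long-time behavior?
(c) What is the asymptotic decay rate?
Eigenvalues: λₙ = 1.705n²π²/3².
First three modes:
  n=1: λ₁ = 1.705π²/3² ≈ 1.87
  n=2: λ₂ = 6.82π²/3² ≈ 7.479 (4× faster decay)
  n=3: λ₃ = 15.345π²/3² ≈ 16.828 (9× faster decay)
As t → ∞, higher modes decay exponentially faster. The n=1 mode dominates: θ ~ c₁ sin(πx/3) e^{-λ₁t}.
Decay rate: λ₁ = 1.705π²/3² ≈ 1.87.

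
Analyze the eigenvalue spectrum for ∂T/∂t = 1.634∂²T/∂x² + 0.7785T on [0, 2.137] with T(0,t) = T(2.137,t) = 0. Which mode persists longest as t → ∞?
Eigenvalues: λₙ = 1.634n²π²/2.137² - 0.7785.
First three modes:
  n=1: λ₁ = 1.634π²/2.137² - 0.7785 ≈ 2.753
  n=2: λ₂ = 6.536π²/2.137² - 0.7785 ≈ 13.347
  n=3: λ₃ = 14.706π²/2.137² - 0.7785 ≈ 31.004
Since 1.634π²/2.137² ≈ 3.531 > 0.7785, all λₙ > 0.
The n=1 mode decays slowest → dominates as t → ∞.
Asymptotic: T ~ c₁ sin(πx/2.137) e^{-λ₁t} with decay rate λ₁ ≈ 2.753.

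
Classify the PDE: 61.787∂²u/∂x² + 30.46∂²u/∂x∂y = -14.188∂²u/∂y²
Rewriting in standard form: 61.787∂²u/∂x² + 30.46∂²u/∂x∂y + 14.188∂²u/∂y² = 0. A = 61.787, B = 30.46, C = 14.188. Discriminant B² - 4AC = -2578.724224. Since -2578.724224 < 0, elliptic.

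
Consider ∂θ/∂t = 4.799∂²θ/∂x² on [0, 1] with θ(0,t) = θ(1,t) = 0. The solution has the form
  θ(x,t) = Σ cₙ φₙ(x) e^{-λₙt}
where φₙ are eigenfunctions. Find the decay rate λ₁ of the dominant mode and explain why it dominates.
Eigenvalues: λₙ = 4.799n²π².
First three modes:
  n=1: λ₁ = 4.799π² ≈ 47.364
  n=2: λ₂ = 19.196π² ≈ 189.457 (4× faster decay)
  n=3: λ₃ = 43.191π² ≈ 426.278 (9× faster decay)
As t → ∞, higher modes decay exponentially faster. The n=1 mode dominates: θ ~ c₁ sin(πx) e^{-λ₁t}.
Decay rate: λ₁ = 4.799π² ≈ 47.364.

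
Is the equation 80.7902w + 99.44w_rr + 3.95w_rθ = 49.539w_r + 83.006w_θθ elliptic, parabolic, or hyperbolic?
Rewriting in standard form: 99.44w_rr + 3.95w_rθ - 83.006w_θθ - 49.539w_r + 80.7902w = 0. Computing B² - 4AC with A = 99.44, B = 3.95, C = -83.006: discriminant = 33032.06906 (positive). Answer: hyperbolic.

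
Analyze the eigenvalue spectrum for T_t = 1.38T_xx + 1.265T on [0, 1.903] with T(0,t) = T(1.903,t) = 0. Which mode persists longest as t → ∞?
Eigenvalues: λₙ = 1.38n²π²/1.903² - 1.265.
First three modes:
  n=1: λ₁ = 1.38π²/1.903² - 1.265 ≈ 2.496
  n=2: λ₂ = 5.52π²/1.903² - 1.265 ≈ 13.779
  n=3: λ₃ = 12.42π²/1.903² - 1.265 ≈ 32.584
Since 1.38π²/1.903² ≈ 3.761 > 1.265, all λₙ > 0.
The n=1 mode decays slowest → dominates as t → ∞.
Asymptotic: T ~ c₁ sin(πx/1.903) e^{-λ₁t} with decay rate λ₁ ≈ 2.496.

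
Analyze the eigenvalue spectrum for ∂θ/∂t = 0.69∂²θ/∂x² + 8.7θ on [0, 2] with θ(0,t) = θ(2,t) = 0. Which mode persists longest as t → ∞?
Eigenvalues: λₙ = 0.69n²π²/2² - 8.7.
First three modes:
  n=1: λ₁ = 0.69π²/2² - 8.7 ≈ -6.997
  n=2: λ₂ = 2.76π²/2² - 8.7 ≈ -1.89
  n=3: λ₃ = 6.21π²/2² - 8.7 ≈ 6.623
Since 0.69π²/2² ≈ 1.703 < 8.7, λ₁ < 0.
The n=1 mode grows fastest (−λₙ is largest for n=1) → dominates.
Asymptotic: θ ~ c₁ sin(πx/2) e^{6.997t} (exponential growth at rate −λ₁ ≈ 6.997).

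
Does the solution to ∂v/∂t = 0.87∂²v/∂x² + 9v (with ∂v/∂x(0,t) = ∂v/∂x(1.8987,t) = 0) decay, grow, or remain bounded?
v grows unboundedly. With Neumann BCs the constant mode has diffusion eigenvalue 0, so any r > 0 makes it grow like e^(9t); solution grows exponentially.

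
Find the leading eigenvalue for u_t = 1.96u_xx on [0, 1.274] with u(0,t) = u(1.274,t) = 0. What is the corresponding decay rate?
Eigenvalues: λₙ = 1.96n²π²/1.274².
First three modes:
  n=1: λ₁ = 1.96π²/1.274² ≈ 11.918
  n=2: λ₂ = 7.84π²/1.274² ≈ 47.673 (4× faster decay)
  n=3: λ₃ = 17.64π²/1.274² ≈ 107.265 (9× faster decay)
As t → ∞, higher modes decay exponentially faster. The n=1 mode dominates: u ~ c₁ sin(πx/1.274) e^{-λ₁t}.
Decay rate: λ₁ = 1.96π²/1.274² ≈ 11.918.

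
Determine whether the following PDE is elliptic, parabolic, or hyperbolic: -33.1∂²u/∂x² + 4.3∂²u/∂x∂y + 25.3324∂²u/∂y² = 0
Coefficients: A = -33.1, B = 4.3, C = 25.3324. B² - 4AC = 3372.49976, which is positive, so the equation is hyperbolic.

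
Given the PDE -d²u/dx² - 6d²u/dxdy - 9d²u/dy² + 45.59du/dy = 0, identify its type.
The second-order coefficients are A = -1, B = -6, C = -9. Since B² - 4AC = 0 = 0, this is a parabolic PDE.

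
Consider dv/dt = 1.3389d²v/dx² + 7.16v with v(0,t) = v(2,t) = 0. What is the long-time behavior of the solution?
As t → ∞, v grows unboundedly. Reaction dominates diffusion (r=7.16 > κπ²/L²≈3.3); solution grows exponentially.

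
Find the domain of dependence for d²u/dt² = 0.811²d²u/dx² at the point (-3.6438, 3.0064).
Domain of dependence: [-6.0819904, -1.2056096]. Signals travel at speed 0.811, so data within |x - -3.6438| ≤ 0.811·3.0064 = 2.4381904 can reach the point.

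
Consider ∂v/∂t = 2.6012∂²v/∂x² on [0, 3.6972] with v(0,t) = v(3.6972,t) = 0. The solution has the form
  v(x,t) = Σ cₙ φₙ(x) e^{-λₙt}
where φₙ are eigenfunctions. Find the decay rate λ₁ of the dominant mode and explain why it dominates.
Eigenvalues: λₙ = 2.6012n²π²/3.6972².
First three modes:
  n=1: λ₁ = 2.6012π²/3.6972² ≈ 1.878
  n=2: λ₂ = 10.4048π²/3.6972² ≈ 7.513 (4× faster decay)
  n=3: λ₃ = 23.4108π²/3.6972² ≈ 16.903 (9× faster decay)
As t → ∞, higher modes decay exponentially faster. The n=1 mode dominates: v ~ c₁ sin(πx/3.6972) e^{-λ₁t}.
Decay rate: λ₁ = 2.6012π²/3.6972² ≈ 1.878.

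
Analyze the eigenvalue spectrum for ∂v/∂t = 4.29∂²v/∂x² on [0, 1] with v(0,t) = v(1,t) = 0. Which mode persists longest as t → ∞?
Eigenvalues: λₙ = 4.29n²π².
First three modes:
  n=1: λ₁ = 4.29π² ≈ 42.341
  n=2: λ₂ = 17.16π² ≈ 169.362 (4× faster decay)
  n=3: λ₃ = 38.61π² ≈ 381.065 (9× faster decay)
As t → ∞, higher modes decay exponentially faster. The n=1 mode dominates: v ~ c₁ sin(πx) e^{-λ₁t}.
Decay rate: λ₁ = 4.29π² ≈ 42.341.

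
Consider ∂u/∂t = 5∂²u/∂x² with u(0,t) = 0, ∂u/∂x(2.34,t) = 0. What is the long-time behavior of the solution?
As t → ∞, u → 0. Heat escapes through the Dirichlet boundary.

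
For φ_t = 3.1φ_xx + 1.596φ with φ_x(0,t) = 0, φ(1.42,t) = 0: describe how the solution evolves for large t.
φ → 0. Diffusion dominates reaction (r=1.596 < κπ²/(4L²)≈3.79); solution decays.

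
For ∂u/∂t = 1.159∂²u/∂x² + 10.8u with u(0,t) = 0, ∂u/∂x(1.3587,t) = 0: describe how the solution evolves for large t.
u grows unboundedly. Reaction dominates diffusion (r=10.8 > κπ²/(4L²)≈1.55); solution grows exponentially.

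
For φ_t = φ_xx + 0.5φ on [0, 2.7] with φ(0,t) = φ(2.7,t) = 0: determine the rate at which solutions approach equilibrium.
Eigenvalues: λₙ = n²π²/2.7² - 0.5.
First three modes:
  n=1: λ₁ = π²/2.7² - 0.5 ≈ 0.854
  n=2: λ₂ = 4π²/2.7² - 0.5 ≈ 4.915
  n=3: λ₃ = 9π²/2.7² - 0.5 ≈ 11.685
Since π²/2.7² ≈ 1.354 > 0.5, all λₙ > 0.
The n=1 mode decays slowest → dominates as t → ∞.
Asymptotic: φ ~ c₁ sin(πx/2.7) e^{-λ₁t} with decay rate λ₁ ≈ 0.854.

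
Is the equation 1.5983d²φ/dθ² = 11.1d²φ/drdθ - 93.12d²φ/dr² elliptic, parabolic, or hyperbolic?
Rewriting in standard form: 93.12d²φ/dr² - 11.1d²φ/drdθ + 1.5983d²φ/dθ² = 0. Computing B² - 4AC with A = 93.12, B = -11.1, C = 1.5983: discriminant = -472.124784 (negative). Answer: elliptic.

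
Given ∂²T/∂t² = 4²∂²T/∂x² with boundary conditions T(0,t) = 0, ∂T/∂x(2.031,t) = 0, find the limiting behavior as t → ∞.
T oscillates (no decay). Energy is conserved; the solution oscillates indefinitely as standing waves.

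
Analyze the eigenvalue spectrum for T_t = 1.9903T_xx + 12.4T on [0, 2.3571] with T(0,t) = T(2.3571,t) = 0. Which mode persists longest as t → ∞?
Eigenvalues: λₙ = 1.9903n²π²/2.3571² - 12.4.
First three modes:
  n=1: λ₁ = 1.9903π²/2.3571² - 12.4 ≈ -8.864
  n=2: λ₂ = 7.9612π²/2.3571² - 12.4 ≈ 1.742
  n=3: λ₃ = 17.9127π²/2.3571² - 12.4 ≈ 19.42
Since 1.9903π²/2.3571² ≈ 3.536 < 12.4, λ₁ < 0.
The n=1 mode grows fastest (−λₙ is largest for n=1) → dominates.
Asymptotic: T ~ c₁ sin(πx/2.3571) e^{8.864t} (exponential growth at rate −λ₁ ≈ 8.864).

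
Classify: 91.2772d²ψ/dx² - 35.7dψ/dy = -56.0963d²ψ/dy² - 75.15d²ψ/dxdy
Rewriting in standard form: 91.2772d²ψ/dx² + 75.15d²ψ/dxdy + 56.0963d²ψ/dy² - 35.7dψ/dy = 0. Elliptic (discriminant = -14833.73027744).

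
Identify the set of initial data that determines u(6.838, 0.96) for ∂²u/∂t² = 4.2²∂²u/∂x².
Domain of dependence: [2.806, 10.87]. Signals travel at speed 4.2, so data within |x - 6.838| ≤ 4.2·0.96 = 4.032 can reach the point.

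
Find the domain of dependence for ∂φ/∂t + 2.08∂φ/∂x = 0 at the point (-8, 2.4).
A single point: x = -12.992. The characteristic through (-8, 2.4) is x - 2.08t = const, so x = -8 - 2.08·2.4 = -12.992.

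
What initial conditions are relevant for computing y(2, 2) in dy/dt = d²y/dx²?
The entire real line. The heat equation has infinite propagation speed: any initial disturbance instantly affects all points (though exponentially small far away).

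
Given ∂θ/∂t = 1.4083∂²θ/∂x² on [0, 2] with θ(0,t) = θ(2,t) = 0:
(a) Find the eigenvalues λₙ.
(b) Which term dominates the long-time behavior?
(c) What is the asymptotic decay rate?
Eigenvalues: λₙ = 1.4083n²π²/2².
First three modes:
  n=1: λ₁ = 1.4083π²/2² ≈ 3.475
  n=2: λ₂ = 5.6332π²/2² ≈ 13.899 (4× faster decay)
  n=3: λ₃ = 12.6747π²/2² ≈ 31.274 (9× faster decay)
As t → ∞, higher modes decay exponentially faster. The n=1 mode dominates: θ ~ c₁ sin(πx/2) e^{-λ₁t}.
Decay rate: λ₁ = 1.4083π²/2² ≈ 3.475.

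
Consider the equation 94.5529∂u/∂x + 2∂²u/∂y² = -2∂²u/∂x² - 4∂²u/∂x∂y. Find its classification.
Rewriting in standard form: 2∂²u/∂x² + 4∂²u/∂x∂y + 2∂²u/∂y² + 94.5529∂u/∂x = 0. Parabolic. (A = 2, B = 4, C = 2 gives B² - 4AC = 0.)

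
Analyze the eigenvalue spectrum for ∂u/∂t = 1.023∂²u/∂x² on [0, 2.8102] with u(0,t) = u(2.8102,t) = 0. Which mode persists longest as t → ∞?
Eigenvalues: λₙ = 1.023n²π²/2.8102².
First three modes:
  n=1: λ₁ = 1.023π²/2.8102² ≈ 1.279
  n=2: λ₂ = 4.092π²/2.8102² ≈ 5.114 (4× faster decay)
  n=3: λ₃ = 9.207π²/2.8102² ≈ 11.507 (9× faster decay)
As t → ∞, higher modes decay exponentially faster. The n=1 mode dominates: u ~ c₁ sin(πx/2.8102) e^{-λ₁t}.
Decay rate: λ₁ = 1.023π²/2.8102² ≈ 1.279.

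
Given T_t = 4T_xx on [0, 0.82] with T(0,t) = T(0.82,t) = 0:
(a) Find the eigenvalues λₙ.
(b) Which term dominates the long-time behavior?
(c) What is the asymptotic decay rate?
Eigenvalues: λₙ = 4n²π²/0.82².
First three modes:
  n=1: λ₁ = 4π²/0.82² ≈ 58.713
  n=2: λ₂ = 16π²/0.82² ≈ 234.851 (4× faster decay)
  n=3: λ₃ = 36π²/0.82² ≈ 528.414 (9× faster decay)
As t → ∞, higher modes decay exponentially faster. The n=1 mode dominates: T ~ c₁ sin(πx/0.82) e^{-λ₁t}.
Decay rate: λ₁ = 4π²/0.82² ≈ 58.713.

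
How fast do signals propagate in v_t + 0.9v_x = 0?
Speed = 0.9. Information travels along x - 0.9t = const (rightward).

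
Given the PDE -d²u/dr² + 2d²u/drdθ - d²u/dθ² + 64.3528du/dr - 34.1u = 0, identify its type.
The second-order coefficients are A = -1, B = 2, C = -1. Since B² - 4AC = 0 = 0, this is a parabolic PDE.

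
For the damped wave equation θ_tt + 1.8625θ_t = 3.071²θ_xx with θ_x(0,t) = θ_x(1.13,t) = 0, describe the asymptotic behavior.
θ → constant (steady state). Damping (γ=1.8625) dissipates the nonconstant modes; with Neumann BCs the spatial average obeys M''+γM'=0 and tends to a finite limit.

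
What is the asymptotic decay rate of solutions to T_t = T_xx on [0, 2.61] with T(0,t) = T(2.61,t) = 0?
Eigenvalues: λₙ = n²π²/2.61².
First three modes:
  n=1: λ₁ = π²/2.61² ≈ 1.449
  n=2: λ₂ = 4π²/2.61² ≈ 5.795 (4× faster decay)
  n=3: λ₃ = 9π²/2.61² ≈ 13.04 (9× faster decay)
As t → ∞, higher modes decay exponentially faster. The n=1 mode dominates: T ~ c₁ sin(πx/2.61) e^{-λ₁t}.
Decay rate: λ₁ = π²/2.61² ≈ 1.449.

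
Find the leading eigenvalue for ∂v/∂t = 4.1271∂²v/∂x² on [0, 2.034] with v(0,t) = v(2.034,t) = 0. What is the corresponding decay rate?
Eigenvalues: λₙ = 4.1271n²π²/2.034².
First three modes:
  n=1: λ₁ = 4.1271π²/2.034² ≈ 9.846
  n=2: λ₂ = 16.5084π²/2.034² ≈ 39.382 (4× faster decay)
  n=3: λ₃ = 37.1439π²/2.034² ≈ 88.611 (9× faster decay)
As t → ∞, higher modes decay exponentially faster. The n=1 mode dominates: v ~ c₁ sin(πx/2.034) e^{-λ₁t}.
Decay rate: λ₁ = 4.1271π²/2.034² ≈ 9.846.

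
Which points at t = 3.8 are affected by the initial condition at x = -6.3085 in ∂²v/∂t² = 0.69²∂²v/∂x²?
Domain of influence: [-8.9305, -3.6865]. Data at x = -6.3085 spreads outward at speed 0.69.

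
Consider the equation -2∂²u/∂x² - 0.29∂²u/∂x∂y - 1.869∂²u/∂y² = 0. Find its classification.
Elliptic. (A = -2, B = -0.29, C = -1.869 gives B² - 4AC = -14.8679.)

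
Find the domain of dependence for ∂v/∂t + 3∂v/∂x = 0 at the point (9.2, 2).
A single point: x = 3.2. The characteristic through (9.2, 2) is x - 3t = const, so x = 9.2 - 3·2 = 3.2.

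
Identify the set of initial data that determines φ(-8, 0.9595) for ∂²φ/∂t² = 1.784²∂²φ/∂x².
Domain of dependence: [-9.711748, -6.288252]. Signals travel at speed 1.784, so data within |x - -8| ≤ 1.784·0.9595 = 1.711748 can reach the point.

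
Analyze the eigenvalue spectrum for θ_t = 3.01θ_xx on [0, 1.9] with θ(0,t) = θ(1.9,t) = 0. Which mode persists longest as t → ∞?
Eigenvalues: λₙ = 3.01n²π²/1.9².
First three modes:
  n=1: λ₁ = 3.01π²/1.9² ≈ 8.229
  n=2: λ₂ = 12.04π²/1.9² ≈ 32.917 (4× faster decay)
  n=3: λ₃ = 27.09π²/1.9² ≈ 74.063 (9× faster decay)
As t → ∞, higher modes decay exponentially faster. The n=1 mode dominates: θ ~ c₁ sin(πx/1.9) e^{-λ₁t}.
Decay rate: λ₁ = 3.01π²/1.9² ≈ 8.229.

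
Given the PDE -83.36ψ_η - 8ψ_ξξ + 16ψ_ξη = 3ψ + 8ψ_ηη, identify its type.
Rewriting in standard form: -8ψ_ξξ + 16ψ_ξη - 8ψ_ηη - 83.36ψ_η - 3ψ = 0. The second-order coefficients are A = -8, B = 16, C = -8. Since B² - 4AC = 0 = 0, this is a parabolic PDE.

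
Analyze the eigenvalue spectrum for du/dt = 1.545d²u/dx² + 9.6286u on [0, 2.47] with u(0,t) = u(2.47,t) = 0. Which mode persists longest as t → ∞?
Eigenvalues: λₙ = 1.545n²π²/2.47² - 9.6286.
First three modes:
  n=1: λ₁ = 1.545π²/2.47² - 9.6286 ≈ -7.129
  n=2: λ₂ = 6.18π²/2.47² - 9.6286 ≈ 0.369
  n=3: λ₃ = 13.905π²/2.47² - 9.6286 ≈ 12.866
Since 1.545π²/2.47² ≈ 2.499 < 9.6286, λ₁ < 0.
The n=1 mode grows fastest (−λₙ is largest for n=1) → dominates.
Asymptotic: u ~ c₁ sin(πx/2.47) e^{7.129t} (exponential growth at rate −λ₁ ≈ 7.129).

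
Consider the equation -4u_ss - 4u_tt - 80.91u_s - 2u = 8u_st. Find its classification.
Rewriting in standard form: -4u_ss - 8u_st - 4u_tt - 80.91u_s - 2u = 0. Parabolic. (A = -4, B = -8, C = -4 gives B² - 4AC = 0.)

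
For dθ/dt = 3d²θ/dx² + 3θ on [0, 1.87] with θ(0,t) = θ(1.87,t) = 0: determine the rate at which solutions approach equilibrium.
Eigenvalues: λₙ = 3n²π²/1.87² - 3.
First three modes:
  n=1: λ₁ = 3π²/1.87² - 3 ≈ 5.467
  n=2: λ₂ = 12π²/1.87² - 3 ≈ 30.869
  n=3: λ₃ = 27π²/1.87² - 3 ≈ 73.204
Since 3π²/1.87² ≈ 8.467 > 3, all λₙ > 0.
The n=1 mode decays slowest → dominates as t → ∞.
Asymptotic: θ ~ c₁ sin(πx/1.87) e^{-λ₁t} with decay rate λ₁ ≈ 5.467.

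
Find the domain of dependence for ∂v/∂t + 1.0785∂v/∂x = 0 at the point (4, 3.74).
A single point: x = -0.03359. The characteristic through (4, 3.74) is x - 1.0785t = const, so x = 4 - 1.0785·3.74 = -0.03359.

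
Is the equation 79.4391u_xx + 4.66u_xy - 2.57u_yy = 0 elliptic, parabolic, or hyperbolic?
Computing B² - 4AC with A = 79.4391, B = 4.66, C = -2.57: discriminant = 838.349548 (positive). Answer: hyperbolic.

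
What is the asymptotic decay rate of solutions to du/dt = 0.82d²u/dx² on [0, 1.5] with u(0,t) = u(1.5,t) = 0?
Eigenvalues: λₙ = 0.82n²π²/1.5².
First three modes:
  n=1: λ₁ = 0.82π²/1.5² ≈ 3.597
  n=2: λ₂ = 3.28π²/1.5² ≈ 14.388 (4× faster decay)
  n=3: λ₃ = 7.38π²/1.5² ≈ 32.372 (9× faster decay)
As t → ∞, higher modes decay exponentially faster. The n=1 mode dominates: u ~ c₁ sin(πx/1.5) e^{-λ₁t}.
Decay rate: λ₁ = 0.82π²/1.5² ≈ 3.597.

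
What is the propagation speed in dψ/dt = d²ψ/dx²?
Infinite. The heat equation is parabolic, not hyperbolic, so disturbances propagate instantly.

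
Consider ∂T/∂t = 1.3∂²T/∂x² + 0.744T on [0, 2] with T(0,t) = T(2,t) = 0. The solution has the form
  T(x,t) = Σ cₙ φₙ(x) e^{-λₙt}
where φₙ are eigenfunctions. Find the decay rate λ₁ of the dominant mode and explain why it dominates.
Eigenvalues: λₙ = 1.3n²π²/2² - 0.744.
First three modes:
  n=1: λ₁ = 1.3π²/2² - 0.744 ≈ 2.464
  n=2: λ₂ = 5.2π²/2² - 0.744 ≈ 12.086
  n=3: λ₃ = 11.7π²/2² - 0.744 ≈ 28.125
Since 1.3π²/2² ≈ 3.208 > 0.744, all λₙ > 0.
The n=1 mode decays slowest → dominates as t → ∞.
Asymptotic: T ~ c₁ sin(πx/2) e^{-λ₁t} with decay rate λ₁ ≈ 2.464.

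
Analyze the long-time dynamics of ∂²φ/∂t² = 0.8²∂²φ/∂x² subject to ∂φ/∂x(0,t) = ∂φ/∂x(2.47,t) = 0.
Long-time behavior: φ oscillates about a mean that drifts linearly in t (generically unbounded; no decay). There is no damping, so the nonconstant modes persist as standing waves (energy conserved, no decay). But with Neumann conditions at both ends the constant mode has eigenvalue 0: the spatial mean M(t) of φ satisfies M'' = 0, so M(t) = M(0) + M'(0)·t. Unless the initial velocity has zero mean (∫φ_t(x,0)dx = 0), the solution grows linearly in t (unbounded, though not exponentially); if it does have zero mean, the solution stays bounded and simply oscillates.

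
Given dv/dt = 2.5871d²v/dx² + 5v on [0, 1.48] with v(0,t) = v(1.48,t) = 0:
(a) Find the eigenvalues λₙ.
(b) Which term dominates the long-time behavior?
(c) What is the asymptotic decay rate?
Eigenvalues: λₙ = 2.5871n²π²/1.48² - 5.
First three modes:
  n=1: λ₁ = 2.5871π²/1.48² - 5 ≈ 6.657
  n=2: λ₂ = 10.3484π²/1.48² - 5 ≈ 41.628
  n=3: λ₃ = 23.2839π²/1.48² - 5 ≈ 99.914
Since 2.5871π²/1.48² ≈ 11.657 > 5, all λₙ > 0.
The n=1 mode decays slowest → dominates as t → ∞.
Asymptotic: v ~ c₁ sin(πx/1.48) e^{-λ₁t} with decay rate λ₁ ≈ 6.657.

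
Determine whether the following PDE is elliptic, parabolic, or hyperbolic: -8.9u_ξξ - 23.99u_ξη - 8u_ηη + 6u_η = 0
Coefficients: A = -8.9, B = -23.99, C = -8. B² - 4AC = 290.7201, which is positive, so the equation is hyperbolic.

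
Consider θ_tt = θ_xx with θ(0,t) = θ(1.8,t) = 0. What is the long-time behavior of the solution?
As t → ∞, θ oscillates (no decay). Energy is conserved; the solution oscillates indefinitely as standing waves.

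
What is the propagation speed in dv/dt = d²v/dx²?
Infinite. The heat equation is parabolic, not hyperbolic, so disturbances propagate instantly.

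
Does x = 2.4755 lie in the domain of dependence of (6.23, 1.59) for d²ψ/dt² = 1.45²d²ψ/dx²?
No. The domain of dependence is [3.9245, 8.5355], and 2.4755 is outside this interval.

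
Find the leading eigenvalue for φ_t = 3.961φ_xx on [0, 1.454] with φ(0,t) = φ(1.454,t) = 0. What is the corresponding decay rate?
Eigenvalues: λₙ = 3.961n²π²/1.454².
First three modes:
  n=1: λ₁ = 3.961π²/1.454² ≈ 18.492
  n=2: λ₂ = 15.844π²/1.454² ≈ 73.967 (4× faster decay)
  n=3: λ₃ = 35.649π²/1.454² ≈ 166.425 (9× faster decay)
As t → ∞, higher modes decay exponentially faster. The n=1 mode dominates: φ ~ c₁ sin(πx/1.454) e^{-λ₁t}.
Decay rate: λ₁ = 3.961π²/1.454² ≈ 18.492.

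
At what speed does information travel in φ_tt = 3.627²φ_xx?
Speed = 3.627. Information travels along characteristics x = x₀ ± 3.627t.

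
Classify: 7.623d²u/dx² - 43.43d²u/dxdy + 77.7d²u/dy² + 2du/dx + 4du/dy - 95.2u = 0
Elliptic (discriminant = -483.0635).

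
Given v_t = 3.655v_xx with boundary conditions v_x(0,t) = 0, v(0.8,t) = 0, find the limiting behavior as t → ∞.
v → 0. Heat escapes through the Dirichlet boundary.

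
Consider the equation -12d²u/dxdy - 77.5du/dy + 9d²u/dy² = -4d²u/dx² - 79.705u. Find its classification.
Rewriting in standard form: 4d²u/dx² - 12d²u/dxdy + 9d²u/dy² - 77.5du/dy + 79.705u = 0. Parabolic. (A = 4, B = -12, C = 9 gives B² - 4AC = 0.)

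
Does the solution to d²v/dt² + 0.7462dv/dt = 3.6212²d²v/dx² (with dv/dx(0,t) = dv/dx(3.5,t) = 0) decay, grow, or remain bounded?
v → constant (steady state). Damping (γ=0.7462) dissipates the nonconstant modes; with Neumann BCs the spatial average obeys M''+γM'=0 and tends to a finite limit.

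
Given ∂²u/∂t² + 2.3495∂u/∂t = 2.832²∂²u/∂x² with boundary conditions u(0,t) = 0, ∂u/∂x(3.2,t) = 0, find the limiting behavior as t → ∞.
u → 0. Damping (γ=2.3495) dissipates energy; oscillations decay exponentially.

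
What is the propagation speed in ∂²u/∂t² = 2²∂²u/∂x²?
Speed = 2. Information travels along characteristics x = x₀ ± 2t.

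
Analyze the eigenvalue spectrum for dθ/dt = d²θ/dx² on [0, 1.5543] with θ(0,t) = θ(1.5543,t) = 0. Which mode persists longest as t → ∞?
Eigenvalues: λₙ = n²π²/1.5543².
First three modes:
  n=1: λ₁ = π²/1.5543² ≈ 4.085
  n=2: λ₂ = 4π²/1.5543² ≈ 16.341 (4× faster decay)
  n=3: λ₃ = 9π²/1.5543² ≈ 36.768 (9× faster decay)
As t → ∞, higher modes decay exponentially faster. The n=1 mode dominates: θ ~ c₁ sin(πx/1.5543) e^{-λ₁t}.
Decay rate: λ₁ = π²/1.5543² ≈ 4.085.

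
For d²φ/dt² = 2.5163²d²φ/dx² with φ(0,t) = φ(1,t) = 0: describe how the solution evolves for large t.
φ oscillates (no decay). Energy is conserved; the solution oscillates indefinitely as standing waves.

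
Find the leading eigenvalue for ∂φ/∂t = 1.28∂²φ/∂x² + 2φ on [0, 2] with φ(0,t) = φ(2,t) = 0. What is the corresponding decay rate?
Eigenvalues: λₙ = 1.28n²π²/2² - 2.
First three modes:
  n=1: λ₁ = 1.28π²/2² - 2 ≈ 1.158
  n=2: λ₂ = 5.12π²/2² - 2 ≈ 10.633
  n=3: λ₃ = 11.52π²/2² - 2 ≈ 26.424
Since 1.28π²/2² ≈ 3.158 > 2, all λₙ > 0.
The n=1 mode decays slowest → dominates as t → ∞.
Asymptotic: φ ~ c₁ sin(πx/2) e^{-λ₁t} with decay rate λ₁ ≈ 1.158.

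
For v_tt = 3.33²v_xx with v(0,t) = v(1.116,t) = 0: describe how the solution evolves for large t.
v oscillates (no decay). Energy is conserved; the solution oscillates indefinitely as standing waves.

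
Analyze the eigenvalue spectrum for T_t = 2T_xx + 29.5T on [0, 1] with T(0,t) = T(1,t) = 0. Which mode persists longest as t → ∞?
Eigenvalues: λₙ = 2n²π²/1² - 29.5.
First three modes:
  n=1: λ₁ = 2π² - 29.5 ≈ -9.761
  n=2: λ₂ = 8π² - 29.5 ≈ 49.457
  n=3: λ₃ = 18π² - 29.5 ≈ 148.153
Since 2π² ≈ 19.739 < 29.5, λ₁ < 0.
The n=1 mode grows fastest (−λₙ is largest for n=1) → dominates.
Asymptotic: T ~ c₁ sin(πx/1) e^{9.761t} (exponential growth at rate −λ₁ ≈ 9.761).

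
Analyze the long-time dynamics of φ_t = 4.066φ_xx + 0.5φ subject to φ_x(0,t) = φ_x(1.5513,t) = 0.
Long-time behavior: φ grows unboundedly. With Neumann BCs the constant mode has diffusion eigenvalue 0, so any r > 0 makes it grow like e^(0.5t); solution grows exponentially.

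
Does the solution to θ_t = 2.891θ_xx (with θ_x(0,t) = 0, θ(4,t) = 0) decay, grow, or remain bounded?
θ → 0. Heat escapes through the Dirichlet boundary.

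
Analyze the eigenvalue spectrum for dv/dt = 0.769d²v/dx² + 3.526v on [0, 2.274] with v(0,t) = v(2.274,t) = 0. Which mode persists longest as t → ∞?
Eigenvalues: λₙ = 0.769n²π²/2.274² - 3.526.
First three modes:
  n=1: λ₁ = 0.769π²/2.274² - 3.526 ≈ -2.058
  n=2: λ₂ = 3.076π²/2.274² - 3.526 ≈ 2.345
  n=3: λ₃ = 6.921π²/2.274² - 3.526 ≈ 9.684
Since 0.769π²/2.274² ≈ 1.468 < 3.526, λ₁ < 0.
The n=1 mode grows fastest (−λₙ is largest for n=1) → dominates.
Asymptotic: v ~ c₁ sin(πx/2.274) e^{2.058t} (exponential growth at rate −λ₁ ≈ 2.058).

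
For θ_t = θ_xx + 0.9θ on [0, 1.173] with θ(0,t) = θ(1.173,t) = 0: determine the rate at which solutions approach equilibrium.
Eigenvalues: λₙ = n²π²/1.173² - 0.9.
First three modes:
  n=1: λ₁ = π²/1.173² - 0.9 ≈ 6.273
  n=2: λ₂ = 4π²/1.173² - 0.9 ≈ 27.792
  n=3: λ₃ = 9π²/1.173² - 0.9 ≈ 63.657
Since π²/1.173² ≈ 7.173 > 0.9, all λₙ > 0.
The n=1 mode decays slowest → dominates as t → ∞.
Asymptotic: θ ~ c₁ sin(πx/1.173) e^{-λ₁t} with decay rate λ₁ ≈ 6.273.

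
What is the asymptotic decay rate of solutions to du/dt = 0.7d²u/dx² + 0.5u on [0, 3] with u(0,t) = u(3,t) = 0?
Eigenvalues: λₙ = 0.7n²π²/3² - 0.5.
First three modes:
  n=1: λ₁ = 0.7π²/3² - 0.5 ≈ 0.268
  n=2: λ₂ = 2.8π²/3² - 0.5 ≈ 2.571
  n=3: λ₃ = 6.3π²/3² - 0.5 ≈ 6.409
Since 0.7π²/3² ≈ 0.768 > 0.5, all λₙ > 0.
The n=1 mode decays slowest → dominates as t → ∞.
Asymptotic: u ~ c₁ sin(πx/3) e^{-λ₁t} with decay rate λ₁ ≈ 0.268.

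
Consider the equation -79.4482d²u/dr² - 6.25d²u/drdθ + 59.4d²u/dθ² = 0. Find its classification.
Hyperbolic. (A = -79.4482, B = -6.25, C = 59.4 gives B² - 4AC = 18915.95482.)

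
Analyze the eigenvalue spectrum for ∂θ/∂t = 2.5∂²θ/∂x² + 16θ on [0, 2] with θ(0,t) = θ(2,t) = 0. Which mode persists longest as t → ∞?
Eigenvalues: λₙ = 2.5n²π²/2² - 16.
First three modes:
  n=1: λ₁ = 2.5π²/2² - 16 ≈ -9.831
  n=2: λ₂ = 10π²/2² - 16 ≈ 8.674
  n=3: λ₃ = 22.5π²/2² - 16 ≈ 39.517
Since 2.5π²/2² ≈ 6.169 < 16, λ₁ < 0.
The n=1 mode grows fastest (−λₙ is largest for n=1) → dominates.
Asymptotic: θ ~ c₁ sin(πx/2) e^{9.831t} (exponential growth at rate −λ₁ ≈ 9.831).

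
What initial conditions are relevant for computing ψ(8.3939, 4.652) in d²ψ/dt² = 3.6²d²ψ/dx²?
Domain of dependence: [-8.3533, 25.1411]. Signals travel at speed 3.6, so data within |x - 8.3939| ≤ 3.6·4.652 = 16.7472 can reach the point.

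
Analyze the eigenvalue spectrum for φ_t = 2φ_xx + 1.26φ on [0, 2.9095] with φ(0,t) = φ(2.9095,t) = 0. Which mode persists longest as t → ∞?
Eigenvalues: λₙ = 2n²π²/2.9095² - 1.26.
First three modes:
  n=1: λ₁ = 2π²/2.9095² - 1.26 ≈ 1.072
  n=2: λ₂ = 8π²/2.9095² - 1.26 ≈ 8.067
  n=3: λ₃ = 18π²/2.9095² - 1.26 ≈ 19.726
Since 2π²/2.9095² ≈ 2.332 > 1.26, all λₙ > 0.
The n=1 mode decays slowest → dominates as t → ∞.
Asymptotic: φ ~ c₁ sin(πx/2.9095) e^{-λ₁t} with decay rate λ₁ ≈ 1.072.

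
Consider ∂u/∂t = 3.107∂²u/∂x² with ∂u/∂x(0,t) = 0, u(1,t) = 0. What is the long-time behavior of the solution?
As t → ∞, u → 0. Heat escapes through the Dirichlet boundary.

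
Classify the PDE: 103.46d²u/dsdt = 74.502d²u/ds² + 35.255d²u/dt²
Rewriting in standard form: -74.502d²u/ds² + 103.46d²u/dsdt - 35.255d²u/dt² = 0. A = -74.502, B = 103.46, C = -35.255. Discriminant B² - 4AC = 197.69956. Since 197.69956 > 0, hyperbolic.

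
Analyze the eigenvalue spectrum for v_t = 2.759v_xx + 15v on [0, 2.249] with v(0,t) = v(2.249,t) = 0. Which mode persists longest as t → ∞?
Eigenvalues: λₙ = 2.759n²π²/2.249² - 15.
First three modes:
  n=1: λ₁ = 2.759π²/2.249² - 15 ≈ -9.616
  n=2: λ₂ = 11.036π²/2.249² - 15 ≈ 6.534
  n=3: λ₃ = 24.831π²/2.249² - 15 ≈ 33.452
Since 2.759π²/2.249² ≈ 5.384 < 15, λ₁ < 0.
The n=1 mode grows fastest (−λₙ is largest for n=1) → dominates.
Asymptotic: v ~ c₁ sin(πx/2.249) e^{9.616t} (exponential growth at rate −λ₁ ≈ 9.616).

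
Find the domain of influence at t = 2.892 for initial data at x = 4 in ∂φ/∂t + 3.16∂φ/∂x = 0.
At x = 13.13872. The characteristic carries data from (4, 0) to (13.13872, 2.892).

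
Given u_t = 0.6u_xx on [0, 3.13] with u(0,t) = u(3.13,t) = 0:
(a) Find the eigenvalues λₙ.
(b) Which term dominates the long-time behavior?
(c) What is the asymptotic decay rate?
Eigenvalues: λₙ = 0.6n²π²/3.13².
First three modes:
  n=1: λ₁ = 0.6π²/3.13² ≈ 0.604
  n=2: λ₂ = 2.4π²/3.13² ≈ 2.418 (4× faster decay)
  n=3: λ₃ = 5.4π²/3.13² ≈ 5.44 (9× faster decay)
As t → ∞, higher modes decay exponentially faster. The n=1 mode dominates: u ~ c₁ sin(πx/3.13) e^{-λ₁t}.
Decay rate: λ₁ = 0.6π²/3.13² ≈ 0.604.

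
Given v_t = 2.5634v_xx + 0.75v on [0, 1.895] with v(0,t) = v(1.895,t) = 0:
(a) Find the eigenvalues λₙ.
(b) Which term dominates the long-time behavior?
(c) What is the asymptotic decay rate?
Eigenvalues: λₙ = 2.5634n²π²/1.895² - 0.75.
First three modes:
  n=1: λ₁ = 2.5634π²/1.895² - 0.75 ≈ 6.295
  n=2: λ₂ = 10.2536π²/1.895² - 0.75 ≈ 27.431
  n=3: λ₃ = 23.0706π²/1.895² - 0.75 ≈ 62.657
Since 2.5634π²/1.895² ≈ 7.045 > 0.75, all λₙ > 0.
The n=1 mode decays slowest → dominates as t → ∞.
Asymptotic: v ~ c₁ sin(πx/1.895) e^{-λ₁t} with decay rate λ₁ ≈ 6.295.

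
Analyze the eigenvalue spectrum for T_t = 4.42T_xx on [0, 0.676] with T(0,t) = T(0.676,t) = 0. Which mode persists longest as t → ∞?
Eigenvalues: λₙ = 4.42n²π²/0.676².
First three modes:
  n=1: λ₁ = 4.42π²/0.676² ≈ 95.462
  n=2: λ₂ = 17.68π²/0.676² ≈ 381.846 (4× faster decay)
  n=3: λ₃ = 39.78π²/0.676² ≈ 859.154 (9× faster decay)
As t → ∞, higher modes decay exponentially faster. The n=1 mode dominates: T ~ c₁ sin(πx/0.676) e^{-λ₁t}.
Decay rate: λ₁ = 4.42π²/0.676² ≈ 95.462.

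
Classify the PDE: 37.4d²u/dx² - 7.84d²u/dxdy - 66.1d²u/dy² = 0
A = 37.4, B = -7.84, C = -66.1. Discriminant B² - 4AC = 9950.0256. Since 9950.0256 > 0, hyperbolic.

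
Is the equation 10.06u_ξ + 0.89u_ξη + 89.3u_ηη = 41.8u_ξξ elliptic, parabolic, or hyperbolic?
Rewriting in standard form: -41.8u_ξξ + 0.89u_ξη + 89.3u_ηη + 10.06u_ξ = 0. Computing B² - 4AC with A = -41.8, B = 0.89, C = 89.3: discriminant = 14931.7521 (positive). Answer: hyperbolic.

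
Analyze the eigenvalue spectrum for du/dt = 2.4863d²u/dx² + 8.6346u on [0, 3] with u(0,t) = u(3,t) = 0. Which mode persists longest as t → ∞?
Eigenvalues: λₙ = 2.4863n²π²/3² - 8.6346.
First three modes:
  n=1: λ₁ = 2.4863π²/3² - 8.6346 ≈ -5.908
  n=2: λ₂ = 9.9452π²/3² - 8.6346 ≈ 2.272
  n=3: λ₃ = 22.3767π²/3² - 8.6346 ≈ 15.904
Since 2.4863π²/3² ≈ 2.727 < 8.6346, λ₁ < 0.
The n=1 mode grows fastest (−λₙ is largest for n=1) → dominates.
Asymptotic: u ~ c₁ sin(πx/3) e^{5.908t} (exponential growth at rate −λ₁ ≈ 5.908).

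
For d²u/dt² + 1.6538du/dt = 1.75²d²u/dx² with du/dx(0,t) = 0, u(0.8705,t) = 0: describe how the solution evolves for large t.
u → 0. Damping (γ=1.6538) dissipates energy; oscillations decay exponentially.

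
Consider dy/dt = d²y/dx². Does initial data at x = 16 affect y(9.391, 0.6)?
Yes, for any finite x. The heat equation has infinite propagation speed, so all initial data affects all points at any t > 0.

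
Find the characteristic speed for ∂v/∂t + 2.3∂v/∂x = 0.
Speed = 2.3. Information travels along x - 2.3t = const (rightward).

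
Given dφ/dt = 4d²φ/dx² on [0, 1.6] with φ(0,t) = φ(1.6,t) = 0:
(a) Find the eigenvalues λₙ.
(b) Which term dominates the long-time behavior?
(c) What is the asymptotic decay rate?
Eigenvalues: λₙ = 4n²π²/1.6².
First three modes:
  n=1: λ₁ = 4π²/1.6² ≈ 15.421
  n=2: λ₂ = 16π²/1.6² ≈ 61.685 (4× faster decay)
  n=3: λ₃ = 36π²/1.6² ≈ 138.791 (9× faster decay)
As t → ∞, higher modes decay exponentially faster. The n=1 mode dominates: φ ~ c₁ sin(πx/1.6) e^{-λ₁t}.
Decay rate: λ₁ = 4π²/1.6² ≈ 15.421.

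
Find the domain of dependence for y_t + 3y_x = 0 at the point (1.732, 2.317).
A single point: x = -5.219. The characteristic through (1.732, 2.317) is x - 3t = const, so x = 1.732 - 3·2.317 = -5.219.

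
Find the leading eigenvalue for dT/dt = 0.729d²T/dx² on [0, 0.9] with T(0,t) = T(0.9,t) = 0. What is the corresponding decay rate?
Eigenvalues: λₙ = 0.729n²π²/0.9².
First three modes:
  n=1: λ₁ = 0.729π²/0.9² ≈ 8.883
  n=2: λ₂ = 2.916π²/0.9² ≈ 35.531 (4× faster decay)
  n=3: λ₃ = 6.561π²/0.9² ≈ 79.944 (9× faster decay)
As t → ∞, higher modes decay exponentially faster. The n=1 mode dominates: T ~ c₁ sin(πx/0.9) e^{-λ₁t}.
Decay rate: λ₁ = 0.729π²/0.9² ≈ 8.883.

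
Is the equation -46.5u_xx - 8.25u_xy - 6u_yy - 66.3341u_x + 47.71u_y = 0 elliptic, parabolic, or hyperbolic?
Computing B² - 4AC with A = -46.5, B = -8.25, C = -6: discriminant = -1047.9375 (negative). Answer: elliptic.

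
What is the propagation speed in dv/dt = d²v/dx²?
Infinite. The heat equation is parabolic, not hyperbolic, so disturbances propagate instantly.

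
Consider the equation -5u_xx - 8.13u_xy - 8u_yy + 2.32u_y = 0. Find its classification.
Elliptic. (A = -5, B = -8.13, C = -8 gives B² - 4AC = -93.9031.)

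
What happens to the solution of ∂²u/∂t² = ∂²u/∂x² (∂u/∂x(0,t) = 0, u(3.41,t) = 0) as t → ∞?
u oscillates (no decay). Energy is conserved; the solution oscillates indefinitely as standing waves.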